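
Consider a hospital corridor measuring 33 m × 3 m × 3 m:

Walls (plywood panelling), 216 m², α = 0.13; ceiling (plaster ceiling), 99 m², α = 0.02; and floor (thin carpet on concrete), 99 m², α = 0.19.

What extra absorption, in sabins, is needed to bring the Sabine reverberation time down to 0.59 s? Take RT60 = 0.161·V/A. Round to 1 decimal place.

32.2 sabins

A₁ = Σ Sᵢαᵢ = 216·0.13 + 99·0.02 + 99·0.19 = 48.870 sabins.
V = 297 m³. Required absorption A₂ = 0.161 × 297 / 0.59 = 81.046 sabins.
Shortfall: 81.046 − 48.870 = 32.2 sabins.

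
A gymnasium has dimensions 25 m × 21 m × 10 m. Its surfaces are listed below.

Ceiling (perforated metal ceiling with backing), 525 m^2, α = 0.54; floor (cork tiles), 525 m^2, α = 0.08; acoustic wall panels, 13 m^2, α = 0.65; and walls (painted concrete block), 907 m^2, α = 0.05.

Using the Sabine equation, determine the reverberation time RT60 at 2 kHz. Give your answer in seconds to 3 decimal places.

2.228 seconds

A = Σ Sᵢαᵢ = 525·0.54 + 525·0.08 + 13·0.65 + 907·0.05 = 379.300 sabins.
Room volume: 5250 m³.
Sabine: RT60 = 0.161 × 5250 / 379.300 = 2.228 s.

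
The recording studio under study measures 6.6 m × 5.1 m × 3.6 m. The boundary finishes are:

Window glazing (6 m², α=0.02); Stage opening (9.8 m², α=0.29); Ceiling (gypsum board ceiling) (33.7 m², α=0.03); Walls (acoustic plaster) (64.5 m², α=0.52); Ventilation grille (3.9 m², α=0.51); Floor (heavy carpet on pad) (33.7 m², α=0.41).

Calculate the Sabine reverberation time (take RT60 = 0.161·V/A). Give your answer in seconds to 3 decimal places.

A = Σ Sᵢαᵢ = 6·0.02 + 9.8·0.29 + 33.7·0.03 + 64.5·0.52 + 3.9·0.51 + 33.7·0.41 = 53.319 sabins.
V = 6.6·5.1·3.6 = 121.176 m³.
Sabine: RT60 = 0.161 × 121.176 / 53.319 = 0.366 s.

0.366 seconds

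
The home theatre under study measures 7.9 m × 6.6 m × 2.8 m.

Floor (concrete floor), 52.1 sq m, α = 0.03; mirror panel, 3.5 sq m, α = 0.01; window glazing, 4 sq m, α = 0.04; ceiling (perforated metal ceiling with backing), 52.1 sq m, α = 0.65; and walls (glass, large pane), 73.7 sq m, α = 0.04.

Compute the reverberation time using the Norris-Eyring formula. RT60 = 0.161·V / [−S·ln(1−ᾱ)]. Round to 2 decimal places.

0.54 s

Total surface area S = 52.1 + 3.5 + 4 + 52.1 + 73.7 = 185.4 sq m.
Absorption A = 52.1×0.03 + 3.5×0.01 + 4×0.04 + 52.1×0.65 + 73.7×0.04 = 38.571 sabins.
Mean coefficient ᾱ = A/S = 0.2080.
−S·ln(1−ᾱ) = −185.4 × ln(1 − 0.2080) = 43.234.
V = 7.9 × 6.6 × 2.8 = 145.992 m³.
RT60 = 0.161 × 145.992 / 43.234 = 0.54 s.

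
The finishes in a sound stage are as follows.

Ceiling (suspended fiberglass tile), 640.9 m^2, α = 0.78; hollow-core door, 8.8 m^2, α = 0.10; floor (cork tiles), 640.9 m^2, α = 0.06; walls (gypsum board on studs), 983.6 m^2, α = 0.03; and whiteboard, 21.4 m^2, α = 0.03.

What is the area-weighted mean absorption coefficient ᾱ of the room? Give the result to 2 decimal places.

0.25

Total surface area S = 2295.6 m^2.
Weighted sum Σ Sα = 569.386.
ᾱ = 569.386 / 2295.6 = 0.25.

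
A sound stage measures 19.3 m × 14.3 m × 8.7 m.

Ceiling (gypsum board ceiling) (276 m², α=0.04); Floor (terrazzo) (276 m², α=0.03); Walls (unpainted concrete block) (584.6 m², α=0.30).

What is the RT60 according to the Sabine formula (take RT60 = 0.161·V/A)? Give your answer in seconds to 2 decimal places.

1.99 sec

Equivalent absorption area: A = 276*0.04 + 276*0.03 + 584.6*0.30 = 194.700 m².
V = 19.3·14.3·8.7 = 2401.113 m³.
T = 0.161 V/A = 0.161·2401.113/194.700 = 1.99 s.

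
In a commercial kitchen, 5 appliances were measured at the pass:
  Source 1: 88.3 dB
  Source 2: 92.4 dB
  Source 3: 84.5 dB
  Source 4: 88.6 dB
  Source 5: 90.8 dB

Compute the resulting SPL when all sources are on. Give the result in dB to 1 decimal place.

Σ 10^(Lᵢ/10) = 4.622e+09.
L_total = 10·log₁₀(4.622e+09) = 96.6 dB.

96.6 dB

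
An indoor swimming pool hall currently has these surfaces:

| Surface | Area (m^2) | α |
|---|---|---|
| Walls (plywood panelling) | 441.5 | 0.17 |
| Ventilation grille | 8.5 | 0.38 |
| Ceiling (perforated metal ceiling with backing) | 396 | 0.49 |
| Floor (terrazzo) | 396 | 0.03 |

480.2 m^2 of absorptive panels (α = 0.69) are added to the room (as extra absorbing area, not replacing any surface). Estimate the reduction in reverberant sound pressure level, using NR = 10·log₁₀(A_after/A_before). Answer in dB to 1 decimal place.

Summing Sᵢαᵢ: 75.055 + 3.230 + 194.040 + 11.880 → A_before = 284.205 sabins.
Added absorption = 480.2 × 0.69 = 331.338 sabins.
A_after = 284.205 + 331.338 = 615.543 sabins.
Reduction = 10 log₁₀(A_after/A_before) = 10 log₁₀(2.1658) = 3.4 dB.

3.4 dB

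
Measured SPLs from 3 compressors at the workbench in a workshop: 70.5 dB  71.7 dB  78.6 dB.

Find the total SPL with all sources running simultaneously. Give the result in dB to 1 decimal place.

79.9 dB

Sum in the linear (power) domain: Σ 10^(Lᵢ/10) = 10^(70.5/10) + 10^(71.7/10) + 10^(78.6/10) = 9.845e+07.
L_total = 10·log₁₀(9.845e+07) = 79.9 dB.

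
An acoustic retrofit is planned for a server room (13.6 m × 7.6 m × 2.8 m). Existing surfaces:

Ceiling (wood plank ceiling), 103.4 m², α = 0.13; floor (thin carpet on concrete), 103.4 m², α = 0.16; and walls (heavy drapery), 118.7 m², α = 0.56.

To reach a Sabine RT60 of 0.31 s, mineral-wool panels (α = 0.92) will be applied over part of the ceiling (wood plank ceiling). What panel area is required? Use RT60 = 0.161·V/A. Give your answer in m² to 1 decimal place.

Summing Sᵢαᵢ: 13.442 + 16.544 + 66.472 → A₁ = 96.458 sabins.
Required A₂ = 0.161·289.408/0.31 = 150.305 sabins.
ΔA needed = 150.305 − 96.458 = 53.847 sabins.
Each m² of panel replacing the ceiling (wood plank ceiling) adds (0.92 − 0.13) = 0.79 sabins.
Area = ΔA/Δα = 53.847/0.79 = 68.2 m².

68.2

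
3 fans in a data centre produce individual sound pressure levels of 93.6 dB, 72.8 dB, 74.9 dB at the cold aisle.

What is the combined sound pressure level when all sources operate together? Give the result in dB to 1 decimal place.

Sum in the linear (power) domain: Σ 10^(Lᵢ/10) = 10^(93.6/10) + 10^(72.8/10) + 10^(74.9/10) = 2.341e+09.
L_total = 10·log₁₀(2.341e+09) = 93.7 dB.

93.7 dB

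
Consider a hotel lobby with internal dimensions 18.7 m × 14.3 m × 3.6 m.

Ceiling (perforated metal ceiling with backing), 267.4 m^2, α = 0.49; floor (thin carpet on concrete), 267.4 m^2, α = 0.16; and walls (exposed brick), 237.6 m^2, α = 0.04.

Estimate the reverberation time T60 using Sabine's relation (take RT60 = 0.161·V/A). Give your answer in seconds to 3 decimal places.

0.845 s

Total absorption A = 267.4·0.49 + 267.4·0.16 + 237.6·0.04
  = 131.026 + 42.784 + 9.504 = 183.314 m^2 sabins.
Room volume: 962.676 m³.
Sabine: RT60 = 0.161 × 962.676 / 183.314 = 0.845 s.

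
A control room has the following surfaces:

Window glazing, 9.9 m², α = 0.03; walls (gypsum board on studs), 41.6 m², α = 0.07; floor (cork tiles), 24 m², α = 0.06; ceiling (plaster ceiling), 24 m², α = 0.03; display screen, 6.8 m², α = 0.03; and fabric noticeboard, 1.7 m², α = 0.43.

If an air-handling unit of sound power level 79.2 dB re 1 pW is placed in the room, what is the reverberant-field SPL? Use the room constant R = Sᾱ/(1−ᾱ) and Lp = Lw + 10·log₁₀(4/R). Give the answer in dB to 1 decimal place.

77.0 dB

A = 6.304 sabins; S = 108.0 m².
ᾱ = 6.304/108.0 = 0.0584; R = Sᾱ/(1−ᾱ) = 6.304/(1−0.0584) = 6.695 m².
Lp = 79.2 + 10·log₁₀(4/6.695) = 79.2 + (-2.24) = 77.0 dB.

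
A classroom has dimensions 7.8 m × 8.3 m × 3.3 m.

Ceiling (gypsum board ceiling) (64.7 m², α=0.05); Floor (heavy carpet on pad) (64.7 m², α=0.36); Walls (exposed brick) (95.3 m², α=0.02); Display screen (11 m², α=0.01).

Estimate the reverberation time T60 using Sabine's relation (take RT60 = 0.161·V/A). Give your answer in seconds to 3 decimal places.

Equivalent absorption area: A = 64.7·0.05 + 64.7·0.36 + 95.3·0.02 + 11·0.01 = 28.543 m².
Volume V = 7.8 × 8.3 × 3.3 = 213.642 m³.
Sabine: RT60 = 0.161 × 213.642 / 28.543 = 1.205 s.

1.205 s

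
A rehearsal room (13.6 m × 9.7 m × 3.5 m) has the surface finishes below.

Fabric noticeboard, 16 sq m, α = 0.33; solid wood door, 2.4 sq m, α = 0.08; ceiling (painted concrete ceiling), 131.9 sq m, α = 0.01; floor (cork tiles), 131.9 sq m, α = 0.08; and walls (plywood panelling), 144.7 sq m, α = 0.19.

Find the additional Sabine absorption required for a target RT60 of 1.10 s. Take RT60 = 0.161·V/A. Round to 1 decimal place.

22.7 sabins

Total absorption A₁ = 16×0.33 + 2.4×0.08 + 131.9×0.01 + 131.9×0.08 + 144.7×0.19
  = 5.280 + 0.192 + 1.319 + 10.552 + 27.493 = 44.836 sq m sabins.
For T = 1.10 s, need A₂ = 0.161·V/T = 0.161·461.72/1.10 = 67.579 sabins.
Additional absorption ΔA = 67.579 − 44.836 = 22.7 sabins.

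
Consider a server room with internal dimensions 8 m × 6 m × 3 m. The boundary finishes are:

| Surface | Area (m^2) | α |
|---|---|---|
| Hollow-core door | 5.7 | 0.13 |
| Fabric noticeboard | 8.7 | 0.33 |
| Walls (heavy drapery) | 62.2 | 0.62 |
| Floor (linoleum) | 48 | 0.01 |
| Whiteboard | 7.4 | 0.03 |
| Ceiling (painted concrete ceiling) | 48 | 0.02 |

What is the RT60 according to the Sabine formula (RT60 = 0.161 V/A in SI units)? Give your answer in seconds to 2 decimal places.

0.53 s

A = Σ Sᵢαᵢ = 5.7·0.13 + 8.7·0.33 + 62.2·0.62 + 48·0.01 + 7.4·0.03 + 48·0.02 = 43.838 sabins.
V = 8·6·3 = 144 m³.
Sabine: RT60 = 0.161 × 144 / 43.838 = 0.53 s.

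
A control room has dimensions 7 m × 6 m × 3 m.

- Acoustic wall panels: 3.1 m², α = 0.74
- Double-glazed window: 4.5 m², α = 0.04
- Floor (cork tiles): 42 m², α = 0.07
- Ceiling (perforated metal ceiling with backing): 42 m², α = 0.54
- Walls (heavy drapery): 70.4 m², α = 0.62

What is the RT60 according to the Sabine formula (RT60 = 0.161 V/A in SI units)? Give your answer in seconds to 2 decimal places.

0.28 s

A = Σ Sᵢαᵢ = 3.1×0.74 + 4.5×0.04 + 42×0.07 + 42×0.54 + 70.4×0.62 = 71.742 sabins.
V = 7·6·3 = 126 m³.
T = 0.161 V/A = 0.161·126/71.742 = 0.28 s.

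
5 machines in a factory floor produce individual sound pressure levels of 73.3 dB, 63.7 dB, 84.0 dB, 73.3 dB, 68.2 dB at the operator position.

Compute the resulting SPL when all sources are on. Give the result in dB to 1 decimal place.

Sum in the linear (power) domain: Σ 10^(Lᵢ/10) = 10^(73.3/10) + 10^(63.7/10) + 10^(84.0/10) + 10^(73.3/10) + 10^(68.2/10) = 3.029e+08.
L_total = 10·log₁₀(3.029e+08) = 84.8 dB.

84.8 dB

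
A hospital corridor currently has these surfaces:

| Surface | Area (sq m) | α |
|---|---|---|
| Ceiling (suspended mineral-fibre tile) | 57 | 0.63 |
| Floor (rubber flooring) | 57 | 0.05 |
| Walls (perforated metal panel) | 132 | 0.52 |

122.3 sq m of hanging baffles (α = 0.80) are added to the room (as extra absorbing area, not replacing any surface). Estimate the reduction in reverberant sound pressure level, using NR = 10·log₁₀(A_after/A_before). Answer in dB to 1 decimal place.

A_before = Σ Sᵢαᵢ = 57·0.63 + 57·0.05 + 132·0.52 = 107.400 sabins.
Added absorption = 122.3 × 0.80 = 97.840 sabins.
A_after = 107.400 + 97.840 = 205.240 sabins.
NR = 10·log₁₀(205.240/107.400) = 2.8 dB.

2.8 dB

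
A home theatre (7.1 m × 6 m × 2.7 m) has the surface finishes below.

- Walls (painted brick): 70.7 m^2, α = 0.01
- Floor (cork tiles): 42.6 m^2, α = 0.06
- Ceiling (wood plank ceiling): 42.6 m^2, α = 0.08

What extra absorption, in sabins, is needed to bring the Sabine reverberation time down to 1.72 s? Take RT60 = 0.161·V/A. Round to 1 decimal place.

Equivalent absorption area: A₁ = 70.7×0.01 + 42.6×0.06 + 42.6×0.08 = 6.671 m^2.
V = 115.02 m³. Required absorption A₂ = 0.161 × 115.02 / 1.72 = 10.766 sabins.
Shortfall: 10.766 − 6.671 = 4.1 sabins.

4.1 sabins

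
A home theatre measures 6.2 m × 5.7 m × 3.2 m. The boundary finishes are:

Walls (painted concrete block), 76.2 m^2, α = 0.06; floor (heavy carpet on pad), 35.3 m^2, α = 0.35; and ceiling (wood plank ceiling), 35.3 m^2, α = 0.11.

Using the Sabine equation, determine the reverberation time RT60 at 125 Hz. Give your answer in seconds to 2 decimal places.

Equivalent absorption area: A = 76.2·0.06 + 35.3·0.35 + 35.3·0.11 = 20.810 m^2.
Room volume: 113.088 m³.
RT60 = 0.161 · V / A = 0.161 × 113.088 / 20.810 = 0.87 s.

0.87 seconds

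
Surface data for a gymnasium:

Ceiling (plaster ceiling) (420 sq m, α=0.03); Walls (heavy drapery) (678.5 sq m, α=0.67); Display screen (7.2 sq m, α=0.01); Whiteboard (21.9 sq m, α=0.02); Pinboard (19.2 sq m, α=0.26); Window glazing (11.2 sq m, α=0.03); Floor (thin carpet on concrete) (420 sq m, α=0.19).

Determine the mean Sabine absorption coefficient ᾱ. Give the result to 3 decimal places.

S = Σ Sᵢ = 420 + 678.5 + 7.2 + 21.9 + 19.2 + 11.2 + 420 = 1578.0 sq m.
A = 420×0.03 + 678.5×0.67 + 7.2×0.01 + 21.9×0.02 + 19.2×0.26 + 11.2×0.03 + 420×0.19 = 552.833 sabins.
ᾱ = A/S = 0.350.

0.350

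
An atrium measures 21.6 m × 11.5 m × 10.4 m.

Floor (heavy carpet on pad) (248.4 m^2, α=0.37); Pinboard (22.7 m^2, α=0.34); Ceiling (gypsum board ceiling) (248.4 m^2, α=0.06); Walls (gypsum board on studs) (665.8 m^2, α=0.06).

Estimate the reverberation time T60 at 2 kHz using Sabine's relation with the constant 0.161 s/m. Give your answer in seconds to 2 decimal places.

2.69 seconds

Summing Sᵢαᵢ: 91.908 + 7.718 + 14.904 + 39.948 → A = 154.478 sabins.
Room volume: 2583.36 m³.
Sabine: RT60 = 0.161 × 2583.36 / 154.478 = 2.69 s.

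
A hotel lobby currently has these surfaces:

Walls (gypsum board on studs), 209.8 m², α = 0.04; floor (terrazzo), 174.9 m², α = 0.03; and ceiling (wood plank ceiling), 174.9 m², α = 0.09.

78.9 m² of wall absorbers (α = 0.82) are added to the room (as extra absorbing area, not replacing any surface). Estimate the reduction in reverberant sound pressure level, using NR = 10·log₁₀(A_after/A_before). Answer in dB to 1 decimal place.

Total absorption A_before = 209.8·0.04 + 174.9·0.03 + 174.9·0.09
  = 8.392 + 5.247 + 15.741 = 29.380 m² sabins.
Added absorption = 78.9 × 0.82 = 64.698 sabins.
New total A_after = 94.078 sabins.
NR = 10·log₁₀(94.078/29.380) = 5.1 dB.

5.1 dB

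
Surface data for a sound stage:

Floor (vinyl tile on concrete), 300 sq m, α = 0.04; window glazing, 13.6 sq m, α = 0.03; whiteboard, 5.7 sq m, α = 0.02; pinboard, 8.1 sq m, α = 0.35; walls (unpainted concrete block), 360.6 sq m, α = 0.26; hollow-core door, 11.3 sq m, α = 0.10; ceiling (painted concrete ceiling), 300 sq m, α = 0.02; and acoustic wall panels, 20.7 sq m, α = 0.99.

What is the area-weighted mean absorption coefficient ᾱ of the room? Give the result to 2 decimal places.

Total surface area S = 1020.0 sq m.
Σ(Sᵢαᵢ) = 300×0.04 + 13.6×0.03 + 5.7×0.02 + 8.1×0.35 + 360.6×0.26 + 11.3×0.10 + 300×0.02 + 20.7×0.99 = 136.736.
ᾱ = 136.736 / 1020.0 = 0.13.

0.13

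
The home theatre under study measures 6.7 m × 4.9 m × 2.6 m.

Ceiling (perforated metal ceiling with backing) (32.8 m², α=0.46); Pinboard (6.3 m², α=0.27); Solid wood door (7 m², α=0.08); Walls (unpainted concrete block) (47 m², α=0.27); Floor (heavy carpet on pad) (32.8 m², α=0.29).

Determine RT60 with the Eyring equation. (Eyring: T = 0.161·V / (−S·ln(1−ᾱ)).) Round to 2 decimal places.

S = Σ Sᵢ = 125.9 m².
Absorption A = 32.8·0.46 + 6.3·0.27 + 7·0.08 + 47·0.27 + 32.8·0.29 = 39.551 sabins.
ᾱ = 39.551 / 125.9 = 0.3141.
−S·ln(1−ᾱ) = −125.9 × ln(1 − 0.3141) = 47.467.
V = 6.7 × 4.9 × 2.6 = 85.358 m³.
T = 0.161·V/[−S·ln(1−ᾱ)] = 0.161·85.358/47.467 = 0.29 s.

0.29 seconds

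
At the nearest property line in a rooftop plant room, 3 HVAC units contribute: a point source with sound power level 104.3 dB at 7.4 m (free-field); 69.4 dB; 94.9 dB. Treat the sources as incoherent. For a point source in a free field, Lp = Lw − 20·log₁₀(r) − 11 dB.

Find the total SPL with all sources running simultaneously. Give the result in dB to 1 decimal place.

95.0 dB

Source at 7.4 m: Lp = 104.3 − 20·log₁₀(7.4) − 11 = 75.9 dB.
Σ 10^(Lᵢ/10) = 3.138e+09.
Combined level = 10 log₁₀(3.138e+09) = 95.0 dB.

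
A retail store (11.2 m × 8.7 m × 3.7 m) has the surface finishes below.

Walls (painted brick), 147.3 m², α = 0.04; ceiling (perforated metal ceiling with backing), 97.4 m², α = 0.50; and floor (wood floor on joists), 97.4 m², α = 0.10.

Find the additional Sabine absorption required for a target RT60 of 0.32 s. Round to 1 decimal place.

Total absorption A₁ = 147.3·0.04 + 97.4·0.50 + 97.4·0.10
  = 5.892 + 48.700 + 9.740 = 64.332 m² sabins.
For T = 0.32 s, need A₂ = 0.161·V/T = 0.161·360.528/0.32 = 181.391 sabins.
ΔA = A₂ − A₁ = 181.391 − 64.332 = 117.1 sabins.

117.1 sabins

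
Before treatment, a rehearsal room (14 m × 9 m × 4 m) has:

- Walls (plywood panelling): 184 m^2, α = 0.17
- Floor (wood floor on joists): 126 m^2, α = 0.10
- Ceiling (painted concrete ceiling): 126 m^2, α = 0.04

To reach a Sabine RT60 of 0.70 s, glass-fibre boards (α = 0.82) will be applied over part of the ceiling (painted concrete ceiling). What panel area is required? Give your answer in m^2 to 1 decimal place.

A₁ = Σ Sᵢαᵢ = 184*0.17 + 126*0.10 + 126*0.04 = 48.920 sabins.
Required A₂ = 0.161·504/0.70 = 115.920 sabins.
ΔA needed = 115.920 − 48.920 = 67.000 sabins.
Net gain per m^2: Δα = 0.82 − 0.04 = 0.78.
Area = ΔA/Δα = 67.000/0.78 = 85.9 m^2.

85.9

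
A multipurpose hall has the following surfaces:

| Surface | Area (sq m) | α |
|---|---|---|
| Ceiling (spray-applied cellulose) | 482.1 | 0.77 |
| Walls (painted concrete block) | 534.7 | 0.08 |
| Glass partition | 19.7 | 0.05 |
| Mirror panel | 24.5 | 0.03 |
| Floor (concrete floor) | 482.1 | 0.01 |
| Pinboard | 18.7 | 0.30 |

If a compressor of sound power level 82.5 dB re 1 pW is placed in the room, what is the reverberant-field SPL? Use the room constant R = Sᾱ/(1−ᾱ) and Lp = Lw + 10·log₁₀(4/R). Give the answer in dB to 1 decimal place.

60.8 dB

A = 426.144 sabins; S = 1561.8 sq m.
ᾱ = 426.144/1561.8 = 0.2729; R = Sᾱ/(1−ᾱ) = 426.144/(1−0.2729) = 586.087 sq m.
Lp = Lw + 10 log₁₀(4/R) = 82.5 -21.66 = 60.8 dB.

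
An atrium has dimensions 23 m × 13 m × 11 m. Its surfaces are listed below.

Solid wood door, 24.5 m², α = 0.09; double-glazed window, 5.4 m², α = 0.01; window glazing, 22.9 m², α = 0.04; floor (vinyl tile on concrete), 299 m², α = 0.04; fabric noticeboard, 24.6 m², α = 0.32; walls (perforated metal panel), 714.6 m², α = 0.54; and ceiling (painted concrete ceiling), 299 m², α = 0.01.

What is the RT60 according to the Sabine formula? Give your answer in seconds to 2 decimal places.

1.29 sec

A = Σ Sᵢαᵢ = 24.5·0.09 + 5.4·0.01 + 22.9·0.04 + 299·0.04 + 24.6·0.32 + 714.6·0.54 + 299·0.01 = 411.881 sabins.
V = 23·13·11 = 3289 m³.
T = 0.161 V/A = 0.161·3289/411.881 = 1.29 s.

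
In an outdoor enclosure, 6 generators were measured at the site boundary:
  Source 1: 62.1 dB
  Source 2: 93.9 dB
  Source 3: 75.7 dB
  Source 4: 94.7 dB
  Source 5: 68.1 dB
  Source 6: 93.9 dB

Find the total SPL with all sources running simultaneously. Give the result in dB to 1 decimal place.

Σ 10^(Lᵢ/10) = 7.906e+09.
L_total = 10·log₁₀(7.906e+09) = 99.0 dB.

99.0 dB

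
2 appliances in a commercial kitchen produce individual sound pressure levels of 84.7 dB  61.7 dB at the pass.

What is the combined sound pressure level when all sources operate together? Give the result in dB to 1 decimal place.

Σ 10^(Lᵢ/10) = 2.966e+08.
Back to dB: 10·log₁₀ Σ = 84.7 dB.

84.7 dB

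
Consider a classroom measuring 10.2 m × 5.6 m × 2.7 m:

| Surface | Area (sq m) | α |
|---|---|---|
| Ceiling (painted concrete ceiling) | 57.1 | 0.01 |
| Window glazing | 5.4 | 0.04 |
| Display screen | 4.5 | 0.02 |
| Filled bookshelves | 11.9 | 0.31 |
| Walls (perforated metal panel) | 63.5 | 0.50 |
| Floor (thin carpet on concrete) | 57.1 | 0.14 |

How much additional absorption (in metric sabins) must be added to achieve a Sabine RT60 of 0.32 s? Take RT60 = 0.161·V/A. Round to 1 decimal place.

33.3 sabins

Total absorption A₁ = 57.1×0.01 + 5.4×0.04 + 4.5×0.02 + 11.9×0.31 + 63.5×0.50 + 57.1×0.14
  = 0.571 + 0.216 + 0.090 + 3.689 + 31.750 + 7.994 = 44.310 sq m sabins.
For T = 0.32 s, need A₂ = 0.161·V/T = 0.161·154.224/0.32 = 77.594 sabins.
ΔA = A₂ − A₁ = 77.594 − 44.310 = 33.3 sabins.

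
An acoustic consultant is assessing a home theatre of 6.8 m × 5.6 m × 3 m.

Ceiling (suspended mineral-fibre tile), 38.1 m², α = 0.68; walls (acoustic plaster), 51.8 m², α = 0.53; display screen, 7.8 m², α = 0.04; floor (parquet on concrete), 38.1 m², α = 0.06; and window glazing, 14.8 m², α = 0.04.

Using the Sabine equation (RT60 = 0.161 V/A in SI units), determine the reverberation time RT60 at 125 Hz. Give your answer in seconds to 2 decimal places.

Summing Sᵢαᵢ: 25.908 + 27.454 + 0.312 + 2.286 + 0.592 → A = 56.552 sabins.
V = 6.8·5.6·3 = 114.24 m³.
Sabine: RT60 = 0.161 × 114.24 / 56.552 = 0.33 s.

0.33 seconds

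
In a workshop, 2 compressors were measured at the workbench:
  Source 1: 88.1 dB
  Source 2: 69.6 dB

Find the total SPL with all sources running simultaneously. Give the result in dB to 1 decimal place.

Converting to relative power and adding: 10^(88.1/10) + 10^(69.6/10) = 6.548e+08.
Back to dB: 10·log₁₀ Σ = 88.2 dB.

88.2 dB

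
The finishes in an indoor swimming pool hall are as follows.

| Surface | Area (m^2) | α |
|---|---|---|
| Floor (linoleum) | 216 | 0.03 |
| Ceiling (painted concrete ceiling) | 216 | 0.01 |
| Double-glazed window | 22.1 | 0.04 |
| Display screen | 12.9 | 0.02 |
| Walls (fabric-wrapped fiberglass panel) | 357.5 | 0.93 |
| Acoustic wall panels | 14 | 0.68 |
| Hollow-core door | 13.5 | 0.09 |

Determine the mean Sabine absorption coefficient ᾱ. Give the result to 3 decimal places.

S = Σ Sᵢ = 216 + 216 + 22.1 + 12.9 + 357.5 + 14 + 13.5 = 852.0 m^2.
Σ(Sᵢαᵢ) = 216×0.03 + 216×0.01 + 22.1×0.04 + 12.9×0.02 + 357.5×0.93 + 14×0.68 + 13.5×0.09 = 352.992.
ᾱ = A/S = 0.414.

0.414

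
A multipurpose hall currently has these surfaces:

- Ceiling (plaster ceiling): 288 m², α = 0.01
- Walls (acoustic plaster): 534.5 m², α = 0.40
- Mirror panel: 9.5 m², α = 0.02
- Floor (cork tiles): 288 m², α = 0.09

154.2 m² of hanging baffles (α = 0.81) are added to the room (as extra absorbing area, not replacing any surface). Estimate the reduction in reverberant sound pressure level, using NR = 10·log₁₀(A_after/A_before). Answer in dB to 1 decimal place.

Equivalent absorption area: A_before = 288·0.01 + 534.5·0.40 + 9.5·0.02 + 288·0.09 = 242.790 m².
Treatment contributes 154.2·0.81 = 124.902 sabins.
A_after = 242.790 + 124.902 = 367.692 sabins.
Reduction = 10 log₁₀(A_after/A_before) = 10 log₁₀(1.5144) = 1.8 dB.

1.8 dB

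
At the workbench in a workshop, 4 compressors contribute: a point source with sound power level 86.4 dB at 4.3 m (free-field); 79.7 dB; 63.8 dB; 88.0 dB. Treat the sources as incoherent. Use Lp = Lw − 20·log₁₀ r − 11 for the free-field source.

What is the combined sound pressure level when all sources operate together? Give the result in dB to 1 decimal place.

88.6 dB

Source at 4.3 m: Lp = 86.4 − 20·log₁₀(4.3) − 11 = 62.7 dB.
Converting to relative power and adding: 10^(62.7/10) + 10^(79.7/10) + 10^(63.8/10) + 10^(88.0/10) = 7.285e+08.
L_total = 10·log₁₀(7.285e+08) = 88.6 dB.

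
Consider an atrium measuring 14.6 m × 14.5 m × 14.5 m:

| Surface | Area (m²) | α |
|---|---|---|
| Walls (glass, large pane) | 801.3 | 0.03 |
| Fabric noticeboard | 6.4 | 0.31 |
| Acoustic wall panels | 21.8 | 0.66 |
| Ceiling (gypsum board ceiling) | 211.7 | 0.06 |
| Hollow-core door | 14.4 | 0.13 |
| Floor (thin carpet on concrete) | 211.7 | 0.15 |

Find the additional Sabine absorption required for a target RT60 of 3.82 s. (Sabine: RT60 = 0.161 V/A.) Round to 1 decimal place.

Summing Sᵢαᵢ: 24.039 + 1.984 + 14.388 + 12.702 + 1.872 + 31.755 → A₁ = 86.740 sabins.
V = 3069.65 m³. Required absorption A₂ = 0.161 × 3069.65 / 3.82 = 129.375 sabins.
Shortfall: 129.375 − 86.740 = 42.6 sabins.

42.6 sabins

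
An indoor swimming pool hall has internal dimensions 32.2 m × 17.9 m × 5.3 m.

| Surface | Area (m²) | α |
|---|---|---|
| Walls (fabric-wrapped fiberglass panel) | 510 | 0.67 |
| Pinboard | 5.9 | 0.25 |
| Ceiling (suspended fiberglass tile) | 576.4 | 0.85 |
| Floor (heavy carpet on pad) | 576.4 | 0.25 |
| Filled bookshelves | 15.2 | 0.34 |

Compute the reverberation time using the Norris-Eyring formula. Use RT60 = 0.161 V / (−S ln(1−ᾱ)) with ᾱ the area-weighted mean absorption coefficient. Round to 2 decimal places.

Total surface area S = 510 + 5.9 + 576.4 + 576.4 + 15.2 = 1683.9 m².
Σ(Sᵢαᵢ) = 510·0.67 + 5.9·0.25 + 576.4·0.85 + 576.4·0.25 + 15.2·0.34 = 982.383.
ᾱ = 982.383 / 1683.9 = 0.5834.
Eyring denominator: −S ln(1−ᾱ) = 1474.471.
V = 32.2 × 17.9 × 5.3 = 3054.814 m³.
T = 0.161·V/[−S·ln(1−ᾱ)] = 0.161·3054.814/1474.471 = 0.33 s.

0.33 sec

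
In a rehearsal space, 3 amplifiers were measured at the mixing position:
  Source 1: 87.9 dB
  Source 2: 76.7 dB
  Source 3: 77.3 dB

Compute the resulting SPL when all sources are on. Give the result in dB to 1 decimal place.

Sum in the linear (power) domain: Σ 10^(Lᵢ/10) = 10^(87.9/10) + 10^(76.7/10) + 10^(77.3/10) = 7.171e+08.
Combined level = 10 log₁₀(7.171e+08) = 88.6 dB.

88.6 dB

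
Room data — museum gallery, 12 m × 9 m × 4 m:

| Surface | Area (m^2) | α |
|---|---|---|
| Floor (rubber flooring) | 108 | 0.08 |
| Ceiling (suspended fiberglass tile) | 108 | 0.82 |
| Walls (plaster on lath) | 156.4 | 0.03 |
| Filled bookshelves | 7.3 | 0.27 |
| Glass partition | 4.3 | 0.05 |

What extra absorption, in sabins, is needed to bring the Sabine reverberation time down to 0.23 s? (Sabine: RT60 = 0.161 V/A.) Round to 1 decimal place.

Summing Sᵢαᵢ: 8.640 + 88.560 + 4.692 + 1.971 + 0.215 → A₁ = 104.078 sabins.
Target A₂ = 0.161·432/0.23 = 302.400 sabins (V = 432 m³).
Shortfall: 302.400 − 104.078 = 198.3 sabins.

198.3 sabins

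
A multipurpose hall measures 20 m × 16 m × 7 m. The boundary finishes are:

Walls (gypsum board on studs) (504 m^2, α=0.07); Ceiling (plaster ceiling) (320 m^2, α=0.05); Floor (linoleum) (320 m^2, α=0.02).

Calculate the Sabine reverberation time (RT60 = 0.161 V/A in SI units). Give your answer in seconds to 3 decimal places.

6.252 s

Equivalent absorption area: A = 504×0.07 + 320×0.05 + 320×0.02 = 57.680 m^2.
V = 20·16·7 = 2240 m³.
T = 0.161 V/A = 0.161·2240/57.680 = 6.252 s.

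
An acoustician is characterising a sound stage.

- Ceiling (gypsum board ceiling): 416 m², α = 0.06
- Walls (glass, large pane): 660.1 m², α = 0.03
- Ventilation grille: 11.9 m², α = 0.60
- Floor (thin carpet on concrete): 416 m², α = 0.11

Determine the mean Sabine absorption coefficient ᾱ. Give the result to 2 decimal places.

Total surface area S = 1504.0 m².
Σ(Sᵢαᵢ) = 416·0.06 + 660.1·0.03 + 11.9·0.60 + 416·0.11 = 97.663.
ᾱ = 97.663 / 1504.0 = 0.06.

0.06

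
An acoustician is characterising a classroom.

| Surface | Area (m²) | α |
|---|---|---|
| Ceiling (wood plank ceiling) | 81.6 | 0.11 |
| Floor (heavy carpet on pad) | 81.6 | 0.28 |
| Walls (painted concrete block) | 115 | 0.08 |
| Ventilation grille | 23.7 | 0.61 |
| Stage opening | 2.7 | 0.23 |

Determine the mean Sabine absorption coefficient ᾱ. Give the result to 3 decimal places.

S = Σ Sᵢ = 81.6 + 81.6 + 115 + 23.7 + 2.7 = 304.6 m².
Σ(Sᵢαᵢ) = 81.6×0.11 + 81.6×0.28 + 115×0.08 + 23.7×0.61 + 2.7×0.23 = 56.102.
ᾱ = A/S = 0.184.

0.184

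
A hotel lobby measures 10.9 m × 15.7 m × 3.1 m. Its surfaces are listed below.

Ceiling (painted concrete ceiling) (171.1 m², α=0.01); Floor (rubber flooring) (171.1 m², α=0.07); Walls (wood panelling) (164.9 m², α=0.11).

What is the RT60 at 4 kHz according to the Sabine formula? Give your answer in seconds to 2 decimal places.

2.68 sec

Total absorption A = 171.1×0.01 + 171.1×0.07 + 164.9×0.11
  = 1.711 + 11.977 + 18.139 = 31.827 m² sabins.
Volume V = 10.9 × 15.7 × 3.1 = 530.503 m³.
Sabine: RT60 = 0.161 × 530.503 / 31.827 = 2.68 s.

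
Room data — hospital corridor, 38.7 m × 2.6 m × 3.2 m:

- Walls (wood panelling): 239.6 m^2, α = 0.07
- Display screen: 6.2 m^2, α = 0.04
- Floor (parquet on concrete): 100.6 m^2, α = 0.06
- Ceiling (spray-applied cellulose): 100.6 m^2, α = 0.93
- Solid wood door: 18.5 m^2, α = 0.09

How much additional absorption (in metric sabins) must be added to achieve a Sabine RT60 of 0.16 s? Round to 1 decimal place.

Total absorption A₁ = 239.6·0.07 + 6.2·0.04 + 100.6·0.06 + 100.6·0.93 + 18.5·0.09
  = 16.772 + 0.248 + 6.036 + 93.558 + 1.665 = 118.279 m^2 sabins.
V = 321.984 m³. Required absorption A₂ = 0.161 × 321.984 / 0.16 = 323.996 sabins.
Additional absorption ΔA = 323.996 − 118.279 = 205.7 sabins.

205.7 sabins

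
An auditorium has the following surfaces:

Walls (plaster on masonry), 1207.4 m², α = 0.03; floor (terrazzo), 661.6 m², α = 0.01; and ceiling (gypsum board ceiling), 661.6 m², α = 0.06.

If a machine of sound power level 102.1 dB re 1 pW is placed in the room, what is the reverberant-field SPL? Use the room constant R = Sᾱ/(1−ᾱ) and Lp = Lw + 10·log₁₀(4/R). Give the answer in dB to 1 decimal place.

A = 82.534 sabins; S = 2530.6 m².
ᾱ = 0.0326, so room constant R = A/(1−ᾱ) = 85.315 m².
Lp = Lw + 10 log₁₀(4/R) = 102.1 -13.29 = 88.8 dB.

88.8 dB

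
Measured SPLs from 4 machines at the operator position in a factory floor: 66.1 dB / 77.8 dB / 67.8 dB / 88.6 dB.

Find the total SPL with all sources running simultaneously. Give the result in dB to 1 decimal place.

89.0 dB

Σ 10^(Lᵢ/10) = 7.948e+08.
Back to dB: 10·log₁₀ Σ = 89.0 dB.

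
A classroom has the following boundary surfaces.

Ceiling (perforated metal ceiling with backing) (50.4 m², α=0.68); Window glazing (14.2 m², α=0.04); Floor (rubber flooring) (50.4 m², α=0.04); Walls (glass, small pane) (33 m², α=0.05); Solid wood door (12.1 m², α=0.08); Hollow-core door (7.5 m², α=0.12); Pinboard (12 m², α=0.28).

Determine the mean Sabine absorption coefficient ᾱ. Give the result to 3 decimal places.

0.244

S = Σ Sᵢ = 50.4 + 14.2 + 50.4 + 33 + 12.1 + 7.5 + 12 = 179.6 m².
A = 50.4*0.68 + 14.2*0.04 + 50.4*0.04 + 33*0.05 + 12.1*0.08 + 7.5*0.12 + 12*0.28 = 43.734 sabins.
ᾱ = A/S = 0.244.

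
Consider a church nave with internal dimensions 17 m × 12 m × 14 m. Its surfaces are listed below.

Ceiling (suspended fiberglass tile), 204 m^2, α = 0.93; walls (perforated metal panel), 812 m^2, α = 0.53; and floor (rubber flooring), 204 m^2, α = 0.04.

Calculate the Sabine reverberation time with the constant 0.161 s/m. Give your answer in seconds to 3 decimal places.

Equivalent absorption area: A = 204×0.93 + 812×0.53 + 204×0.04 = 628.240 m^2.
V = 17·12·14 = 2856 m³.
RT60 = 0.161 · V / A = 0.161 × 2856 / 628.240 = 0.732 s.

0.732 sec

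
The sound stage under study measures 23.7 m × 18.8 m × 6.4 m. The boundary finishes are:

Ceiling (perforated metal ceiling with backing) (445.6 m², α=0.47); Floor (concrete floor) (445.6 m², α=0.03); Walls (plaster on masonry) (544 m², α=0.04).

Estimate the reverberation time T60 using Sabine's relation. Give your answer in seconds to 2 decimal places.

1.88 sec

Equivalent absorption area: A = 445.6×0.47 + 445.6×0.03 + 544×0.04 = 244.560 m².
V = 23.7·18.8·6.4 = 2851.584 m³.
Sabine: RT60 = 0.161 × 2851.584 / 244.560 = 1.88 s.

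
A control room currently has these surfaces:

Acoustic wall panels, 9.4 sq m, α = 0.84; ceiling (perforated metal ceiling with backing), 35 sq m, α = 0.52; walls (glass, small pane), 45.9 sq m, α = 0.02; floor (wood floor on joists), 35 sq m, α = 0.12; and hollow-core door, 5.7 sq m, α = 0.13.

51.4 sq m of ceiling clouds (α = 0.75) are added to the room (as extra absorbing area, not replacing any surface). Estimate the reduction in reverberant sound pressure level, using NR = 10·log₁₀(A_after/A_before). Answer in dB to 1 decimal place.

3.4 dB

A_before = Σ Sᵢαᵢ = 9.4·0.84 + 35·0.52 + 45.9·0.02 + 35·0.12 + 5.7·0.13 = 31.955 sabins.
Treatment contributes 51.4·0.75 = 38.550 sabins.
A_after = 31.955 + 38.550 = 70.505 sabins.
NR = 10·log₁₀(70.505/31.955) = 3.4 dB.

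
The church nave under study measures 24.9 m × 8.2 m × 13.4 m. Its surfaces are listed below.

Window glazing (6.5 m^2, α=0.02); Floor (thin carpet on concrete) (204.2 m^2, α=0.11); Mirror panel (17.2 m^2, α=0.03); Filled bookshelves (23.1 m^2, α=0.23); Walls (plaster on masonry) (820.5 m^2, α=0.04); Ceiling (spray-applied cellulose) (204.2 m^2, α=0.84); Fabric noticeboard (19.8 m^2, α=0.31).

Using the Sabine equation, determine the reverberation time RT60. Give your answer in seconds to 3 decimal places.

A = Σ Sᵢαᵢ = 6.5*0.02 + 204.2*0.11 + 17.2*0.03 + 23.1*0.23 + 820.5*0.04 + 204.2*0.84 + 19.8*0.31 = 238.907 sabins.
Room volume: 2736.012 m³.
RT60 = 0.161 · V / A = 0.161 × 2736.012 / 238.907 = 1.844 s.

1.844 sec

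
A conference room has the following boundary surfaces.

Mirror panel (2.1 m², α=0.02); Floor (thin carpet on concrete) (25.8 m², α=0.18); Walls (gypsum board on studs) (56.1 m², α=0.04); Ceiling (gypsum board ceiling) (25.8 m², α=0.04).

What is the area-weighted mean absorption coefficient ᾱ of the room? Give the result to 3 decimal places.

S = Σ Sᵢ = 2.1 + 25.8 + 56.1 + 25.8 = 109.8 m².
Weighted sum Σ Sα = 7.962.
ᾱ = A/S = 0.073.

0.073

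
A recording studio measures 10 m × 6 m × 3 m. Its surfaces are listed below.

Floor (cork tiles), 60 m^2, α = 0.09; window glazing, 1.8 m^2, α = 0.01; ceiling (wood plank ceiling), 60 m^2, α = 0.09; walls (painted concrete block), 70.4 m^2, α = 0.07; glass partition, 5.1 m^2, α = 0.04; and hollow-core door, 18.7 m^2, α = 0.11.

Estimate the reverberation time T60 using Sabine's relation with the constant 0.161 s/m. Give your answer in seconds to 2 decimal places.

1.61 s

Summing Sᵢαᵢ: 5.400 + 0.018 + 5.400 + 4.928 + 0.204 + 2.057 → A = 18.007 sabins.
V = 10·6·3 = 180 m³.
RT60 = 0.161 · V / A = 0.161 × 180 / 18.007 = 1.61 s.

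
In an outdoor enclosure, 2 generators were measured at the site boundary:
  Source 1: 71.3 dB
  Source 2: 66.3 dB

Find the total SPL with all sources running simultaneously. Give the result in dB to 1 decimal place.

72.5 dB

Converting to relative power and adding: 10^(71.3/10) + 10^(66.3/10) = 1.776e+07.
Back to dB: 10·log₁₀ Σ = 72.5 dB.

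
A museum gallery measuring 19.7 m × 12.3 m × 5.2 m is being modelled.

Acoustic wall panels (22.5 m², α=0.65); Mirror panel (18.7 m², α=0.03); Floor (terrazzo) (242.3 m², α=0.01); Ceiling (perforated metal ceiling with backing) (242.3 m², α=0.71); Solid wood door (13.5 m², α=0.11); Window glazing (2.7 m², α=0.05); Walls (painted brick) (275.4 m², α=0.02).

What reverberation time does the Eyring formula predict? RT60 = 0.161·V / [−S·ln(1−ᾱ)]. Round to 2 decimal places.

S = Σ Sᵢ = 817.4 m².
Σ(Sᵢαᵢ) = 22.5×0.65 + 18.7×0.03 + 242.3×0.01 + 242.3×0.71 + 13.5×0.11 + 2.7×0.05 + 275.4×0.02 = 196.770.
Mean coefficient ᾱ = A/S = 0.2407.
−S·ln(1−ᾱ) = −817.4 × ln(1 − 0.2407) = 225.078.
V = 19.7 × 12.3 × 5.2 = 1260.012 m³.
T = 0.161·V/[−S·ln(1−ᾱ)] = 0.161·1260.012/225.078 = 0.90 s.

0.90 s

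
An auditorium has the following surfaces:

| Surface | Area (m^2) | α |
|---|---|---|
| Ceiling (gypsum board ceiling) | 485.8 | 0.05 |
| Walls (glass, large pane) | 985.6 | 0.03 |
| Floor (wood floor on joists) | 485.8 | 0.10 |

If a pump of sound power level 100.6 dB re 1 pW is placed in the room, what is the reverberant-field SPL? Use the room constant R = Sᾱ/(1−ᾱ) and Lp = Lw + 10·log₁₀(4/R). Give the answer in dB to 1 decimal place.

86.3 dB

Σ(Sᵢαᵢ) = 485.8·0.05 + 985.6·0.03 + 485.8·0.10 = 102.438; total area S = 1957.2 m^2.
ᾱ = 102.438/1957.2 = 0.0523; R = Sᾱ/(1−ᾱ) = 102.438/(1−0.0523) = 108.091 m^2.
Lp = 100.6 + 10·log₁₀(4/108.091) = 100.6 + (-14.32) = 86.3 dB.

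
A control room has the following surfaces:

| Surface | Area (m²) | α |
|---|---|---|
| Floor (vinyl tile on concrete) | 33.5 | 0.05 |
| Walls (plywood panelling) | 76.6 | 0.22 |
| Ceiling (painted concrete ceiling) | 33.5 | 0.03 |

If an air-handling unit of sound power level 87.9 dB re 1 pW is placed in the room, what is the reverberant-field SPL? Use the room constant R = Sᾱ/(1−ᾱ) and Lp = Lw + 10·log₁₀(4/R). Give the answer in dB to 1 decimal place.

80.4 dB

A = 19.532 sabins; S = 143.6 m².
ᾱ = 19.532/143.6 = 0.1360; R = Sᾱ/(1−ᾱ) = 19.532/(1−0.1360) = 22.606 m².
Lp = Lw + 10 log₁₀(4/R) = 87.9 -7.52 = 80.4 dB.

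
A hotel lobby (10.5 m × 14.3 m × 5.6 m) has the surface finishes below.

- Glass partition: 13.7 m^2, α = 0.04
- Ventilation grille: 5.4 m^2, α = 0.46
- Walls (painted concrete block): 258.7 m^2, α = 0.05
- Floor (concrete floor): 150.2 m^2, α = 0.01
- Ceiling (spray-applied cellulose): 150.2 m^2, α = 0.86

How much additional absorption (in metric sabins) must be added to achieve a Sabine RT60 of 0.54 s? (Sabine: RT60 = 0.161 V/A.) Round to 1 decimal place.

Equivalent absorption area: A₁ = 13.7·0.04 + 5.4·0.46 + 258.7·0.05 + 150.2·0.01 + 150.2·0.86 = 146.641 m^2.
Target A₂ = 0.161·840.84/0.54 = 250.695 sabins (V = 840.84 m³).
ΔA = A₂ − A₁ = 250.695 − 146.641 = 104.1 sabins.

104.1 sabins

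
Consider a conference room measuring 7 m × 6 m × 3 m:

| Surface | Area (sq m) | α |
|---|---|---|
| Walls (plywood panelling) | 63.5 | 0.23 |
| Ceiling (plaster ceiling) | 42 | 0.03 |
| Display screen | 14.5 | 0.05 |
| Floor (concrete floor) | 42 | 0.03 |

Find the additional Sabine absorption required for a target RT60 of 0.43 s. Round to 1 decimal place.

29.3 sabins

Total absorption A₁ = 63.5×0.23 + 42×0.03 + 14.5×0.05 + 42×0.03
  = 14.605 + 1.260 + 0.725 + 1.260 = 17.850 sq m sabins.
V = 126 m³. Required absorption A₂ = 0.161 × 126 / 0.43 = 47.177 sabins.
Additional absorption ΔA = 47.177 − 17.850 = 29.3 sabins.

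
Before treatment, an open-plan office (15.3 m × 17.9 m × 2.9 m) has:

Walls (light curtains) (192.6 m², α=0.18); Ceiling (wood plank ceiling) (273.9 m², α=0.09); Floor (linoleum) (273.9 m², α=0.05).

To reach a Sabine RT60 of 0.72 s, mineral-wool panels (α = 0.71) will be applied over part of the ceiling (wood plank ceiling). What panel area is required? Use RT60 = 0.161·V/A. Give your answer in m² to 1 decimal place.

168.7

Equivalent absorption area: A₁ = 192.6×0.18 + 273.9×0.09 + 273.9×0.05 = 73.014 m².
Required A₂ = 0.161·794.223/0.72 = 177.597 sabins.
Absorption to add: 177.597 − 73.014 = 104.583 sabins.
Net gain per m²: Δα = 0.71 − 0.09 = 0.62.
Panel area = 104.583 / 0.62 = 168.7 m².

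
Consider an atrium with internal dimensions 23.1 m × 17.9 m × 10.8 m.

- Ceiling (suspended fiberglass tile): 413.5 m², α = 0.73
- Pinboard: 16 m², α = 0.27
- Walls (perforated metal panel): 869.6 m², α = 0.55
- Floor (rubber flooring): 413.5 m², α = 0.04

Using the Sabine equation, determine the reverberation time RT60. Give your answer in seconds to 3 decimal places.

Total absorption A = 413.5×0.73 + 16×0.27 + 869.6×0.55 + 413.5×0.04
  = 301.855 + 4.320 + 478.280 + 16.540 = 800.995 m² sabins.
Volume V = 23.1 × 17.9 × 10.8 = 4465.692 m³.
T = 0.161 V/A = 0.161·4465.692/800.995 = 0.898 s.

0.898 s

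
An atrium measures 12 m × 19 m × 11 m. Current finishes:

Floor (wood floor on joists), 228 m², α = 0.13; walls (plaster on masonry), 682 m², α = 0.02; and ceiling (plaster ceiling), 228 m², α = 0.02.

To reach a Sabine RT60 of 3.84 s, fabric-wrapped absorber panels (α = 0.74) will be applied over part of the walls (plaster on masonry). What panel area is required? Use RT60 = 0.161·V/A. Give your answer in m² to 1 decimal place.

79.6

A₁ = Σ Sᵢαᵢ = 228*0.13 + 682*0.02 + 228*0.02 = 47.840 sabins.
V = 2508 m³. Target absorption A₂ = 0.161 × 2508 / 3.84 = 105.153 sabins.
ΔA needed = 105.153 − 47.840 = 57.313 sabins.
Each m² of panel replacing the walls (plaster on masonry) adds (0.74 − 0.02) = 0.72 sabins.
Panel area = 57.313 / 0.72 = 79.6 m².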